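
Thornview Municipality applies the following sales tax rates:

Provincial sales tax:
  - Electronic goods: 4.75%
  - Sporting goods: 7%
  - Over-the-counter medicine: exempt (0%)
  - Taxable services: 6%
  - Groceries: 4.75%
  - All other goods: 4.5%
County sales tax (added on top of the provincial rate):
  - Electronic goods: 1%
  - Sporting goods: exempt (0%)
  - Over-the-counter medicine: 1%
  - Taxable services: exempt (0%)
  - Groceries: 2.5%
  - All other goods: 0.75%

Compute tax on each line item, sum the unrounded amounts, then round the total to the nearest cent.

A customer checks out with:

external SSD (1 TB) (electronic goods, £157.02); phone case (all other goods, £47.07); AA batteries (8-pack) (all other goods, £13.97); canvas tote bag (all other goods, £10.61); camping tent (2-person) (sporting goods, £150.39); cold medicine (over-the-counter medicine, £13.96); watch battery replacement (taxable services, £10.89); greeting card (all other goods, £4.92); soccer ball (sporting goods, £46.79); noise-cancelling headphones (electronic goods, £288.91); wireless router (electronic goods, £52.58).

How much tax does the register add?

£47.28

External SSD (1 TB) £157.02: electronic goods → 4.75% + 1% county = 5.75% → £9.02865
Phone case £47.07: all other goods → 4.5% + 0.75% county = 5.25% → £2.471175
AA batteries (8-pack) £13.97: all other goods → 4.5% + 0.75% county = 5.25% → £0.733425
Canvas tote bag £10.61: all other goods → 4.5% + 0.75% county = 5.25% → £0.557025
Camping tent (2-person) £150.39: sporting goods → 7% + 0% county = 7% → £10.5273
Cold medicine £13.96: over-the-counter medicine → 0% + 1% county = 1% → £0.1396
Watch battery replacement £10.89: taxable services → 6% + 0% county = 6% → £0.6534
Greeting card £4.92: all other goods → 4.5% + 0.75% county = 5.25% → £0.2583
Soccer ball £46.79: sporting goods → 7% + 0% county = 7% → £3.2753
Noise-cancelling headphones £288.91: electronic goods → 4.75% + 1% county = 5.75% → £16.612325
Wireless router £52.58: electronic goods → 4.75% + 1% county = 5.75% → £3.02335
Unrounded tax sum = £47.27985 → £47.28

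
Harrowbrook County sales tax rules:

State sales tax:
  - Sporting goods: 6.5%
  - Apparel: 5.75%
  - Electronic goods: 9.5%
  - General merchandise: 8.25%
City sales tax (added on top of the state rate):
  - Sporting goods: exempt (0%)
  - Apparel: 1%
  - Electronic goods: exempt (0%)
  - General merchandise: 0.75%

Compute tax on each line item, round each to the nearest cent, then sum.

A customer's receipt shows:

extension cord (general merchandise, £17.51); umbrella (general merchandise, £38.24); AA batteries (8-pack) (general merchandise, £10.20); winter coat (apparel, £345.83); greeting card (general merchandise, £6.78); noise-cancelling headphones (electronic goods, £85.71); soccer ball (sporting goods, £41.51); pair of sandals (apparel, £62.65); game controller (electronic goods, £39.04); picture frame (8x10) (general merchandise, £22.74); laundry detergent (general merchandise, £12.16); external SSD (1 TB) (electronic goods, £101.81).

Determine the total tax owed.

Extension cord £17.51: general merchandise → 8.25% + 0.75% city = 9% → £1.58
Umbrella £38.24: general merchandise → 8.25% + 0.75% city = 9% → £3.44
AA batteries (8-pack) £10.20: general merchandise → 8.25% + 0.75% city = 9% → £0.92
Winter coat £345.83: apparel → 5.75% + 1% city = 6.75% → £23.34
Greeting card £6.78: general merchandise → 8.25% + 0.75% city = 9% → £0.61
Noise-cancelling headphones £85.71: electronic goods → 9.5% + 0% city = 9.5% → £8.14
Soccer ball £41.51: sporting goods → 6.5% + 0% city = 6.5% → £2.70
Pair of sandals £62.65: apparel → 5.75% + 1% city = 6.75% → £4.23
Game controller £39.04: electronic goods → 9.5% + 0% city = 9.5% → £3.71
Picture frame (8x10) £22.74: general merchandise → 8.25% + 0.75% city = 9% → £2.05
Laundry detergent £12.16: general merchandise → 8.25% + 0.75% city = 9% → £1.09
External SSD (1 TB) £101.81: electronic goods → 9.5% + 0% city = 9.5% → £9.67
Total tax = £1.58 + £3.44 + £0.92 + £23.34 + £0.61 + £8.14 + £2.70 + £4.23 + £3.71 + £2.05 + £1.09 + £9.67 = £61.48

£61.48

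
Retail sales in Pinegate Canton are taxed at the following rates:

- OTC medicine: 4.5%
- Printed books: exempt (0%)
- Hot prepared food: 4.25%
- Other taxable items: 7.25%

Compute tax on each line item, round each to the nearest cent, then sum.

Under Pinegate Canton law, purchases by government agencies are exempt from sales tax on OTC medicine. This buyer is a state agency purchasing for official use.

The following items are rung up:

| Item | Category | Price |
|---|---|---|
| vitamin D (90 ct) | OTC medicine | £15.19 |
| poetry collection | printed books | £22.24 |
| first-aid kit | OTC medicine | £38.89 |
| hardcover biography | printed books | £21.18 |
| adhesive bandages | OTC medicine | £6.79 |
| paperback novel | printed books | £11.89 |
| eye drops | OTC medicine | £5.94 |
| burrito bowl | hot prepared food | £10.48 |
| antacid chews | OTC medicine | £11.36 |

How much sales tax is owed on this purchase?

£0.45

Vitamin D (90 ct) £15.19: OTC medicine, buyer-exempt → 0% → £0.00
Poetry collection £22.24: printed books → 0% → £0.00
First-aid kit £38.89: OTC medicine, buyer-exempt → 0% → £0.00
Hardcover biography £21.18: printed books → 0% → £0.00
Adhesive bandages £6.79: OTC medicine, buyer-exempt → 0% → £0.00
Paperback novel £11.89: printed books → 0% → £0.00
Eye drops £5.94: OTC medicine, buyer-exempt → 0% → £0.00
Burrito bowl £10.48: hot prepared food → 4.25% → £0.45
Antacid chews £11.36: OTC medicine, buyer-exempt → 0% → £0.00
Total tax = £0.45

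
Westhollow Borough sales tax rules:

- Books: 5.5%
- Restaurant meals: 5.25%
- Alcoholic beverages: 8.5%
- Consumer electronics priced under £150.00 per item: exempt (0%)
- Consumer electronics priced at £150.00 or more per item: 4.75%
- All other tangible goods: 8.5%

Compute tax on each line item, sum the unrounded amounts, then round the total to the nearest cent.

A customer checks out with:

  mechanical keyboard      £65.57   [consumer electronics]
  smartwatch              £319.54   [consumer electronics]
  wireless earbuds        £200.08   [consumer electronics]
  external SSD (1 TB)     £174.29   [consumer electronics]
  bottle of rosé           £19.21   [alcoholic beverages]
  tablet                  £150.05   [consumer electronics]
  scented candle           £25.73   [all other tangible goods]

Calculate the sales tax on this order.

£43.91

Mechanical keyboard £65.57: consumer electronics, under £150.00 → 0% → £0.00
Smartwatch £319.54: consumer electronics, £150.00 or more → 4.75% → £15.17815
Wireless earbuds £200.08: consumer electronics, £150.00 or more → 4.75% → £9.5038
External SSD (1 TB) £174.29: consumer electronics, £150.00 or more → 4.75% → £8.278775
Bottle of rosé £19.21: alcoholic beverages → 8.5% → £1.63285
Tablet £150.05: consumer electronics, £150.00 or more → 4.75% → £7.127375
Scented candle £25.73: all other tangible goods → 8.5% → £2.18705
Unrounded tax sum = £43.908 → £43.91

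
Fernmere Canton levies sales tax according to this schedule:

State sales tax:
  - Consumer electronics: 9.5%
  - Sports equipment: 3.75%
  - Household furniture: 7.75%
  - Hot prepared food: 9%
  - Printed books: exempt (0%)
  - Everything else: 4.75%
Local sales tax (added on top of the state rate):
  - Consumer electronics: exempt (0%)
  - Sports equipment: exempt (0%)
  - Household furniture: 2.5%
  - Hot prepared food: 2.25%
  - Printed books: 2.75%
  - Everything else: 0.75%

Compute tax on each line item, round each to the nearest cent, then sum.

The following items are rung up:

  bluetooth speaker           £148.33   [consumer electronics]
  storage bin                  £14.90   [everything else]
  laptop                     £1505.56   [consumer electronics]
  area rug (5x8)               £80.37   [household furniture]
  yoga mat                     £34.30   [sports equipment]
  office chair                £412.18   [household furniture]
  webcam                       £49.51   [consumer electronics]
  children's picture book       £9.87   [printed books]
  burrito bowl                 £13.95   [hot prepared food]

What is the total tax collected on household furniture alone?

Area rug (5x8) £80.37: household furniture → 7.75% + 2.5% local = 10.25% → £8.24
Office chair £412.18: household furniture → 7.75% + 2.5% local = 10.25% → £42.25
Tax on household furniture = £8.24 + £42.25 = £50.49

£50.49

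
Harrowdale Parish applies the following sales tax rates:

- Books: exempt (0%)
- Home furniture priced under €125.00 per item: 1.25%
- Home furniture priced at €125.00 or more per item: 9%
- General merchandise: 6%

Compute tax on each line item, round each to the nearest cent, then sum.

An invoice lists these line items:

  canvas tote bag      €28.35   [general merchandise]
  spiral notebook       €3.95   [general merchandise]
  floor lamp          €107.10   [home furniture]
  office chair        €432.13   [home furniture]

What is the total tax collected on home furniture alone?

Floor lamp €107.10: home furniture, under €125.00 → 1.25% → €1.34
Office chair €432.13: home furniture, €125.00 or more → 9% → €38.89
Tax on home furniture = €1.34 + €38.89 = €40.23

€40.23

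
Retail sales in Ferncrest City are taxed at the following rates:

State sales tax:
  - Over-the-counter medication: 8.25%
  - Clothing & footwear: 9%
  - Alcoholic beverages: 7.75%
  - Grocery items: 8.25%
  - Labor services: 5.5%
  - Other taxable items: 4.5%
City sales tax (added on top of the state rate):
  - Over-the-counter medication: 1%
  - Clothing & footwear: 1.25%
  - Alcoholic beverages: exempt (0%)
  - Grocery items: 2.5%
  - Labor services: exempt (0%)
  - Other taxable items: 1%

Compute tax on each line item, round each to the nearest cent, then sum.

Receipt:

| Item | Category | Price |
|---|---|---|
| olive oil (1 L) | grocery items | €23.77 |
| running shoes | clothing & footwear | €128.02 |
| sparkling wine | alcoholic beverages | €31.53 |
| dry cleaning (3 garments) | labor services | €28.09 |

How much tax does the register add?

€19.66

Olive oil (1 L) €23.77: grocery items → 8.25% + 2.5% city = 10.75% → €2.56
Running shoes €128.02: clothing & footwear → 9% + 1.25% city = 10.25% → €13.12
Sparkling wine €31.53: alcoholic beverages → 7.75% + 0% city = 7.75% → €2.44
Dry cleaning (3 garments) €28.09: labor services → 5.5% + 0% city = 5.5% → €1.54
Total tax = €2.56 + €13.12 + €2.44 + €1.54 = €19.66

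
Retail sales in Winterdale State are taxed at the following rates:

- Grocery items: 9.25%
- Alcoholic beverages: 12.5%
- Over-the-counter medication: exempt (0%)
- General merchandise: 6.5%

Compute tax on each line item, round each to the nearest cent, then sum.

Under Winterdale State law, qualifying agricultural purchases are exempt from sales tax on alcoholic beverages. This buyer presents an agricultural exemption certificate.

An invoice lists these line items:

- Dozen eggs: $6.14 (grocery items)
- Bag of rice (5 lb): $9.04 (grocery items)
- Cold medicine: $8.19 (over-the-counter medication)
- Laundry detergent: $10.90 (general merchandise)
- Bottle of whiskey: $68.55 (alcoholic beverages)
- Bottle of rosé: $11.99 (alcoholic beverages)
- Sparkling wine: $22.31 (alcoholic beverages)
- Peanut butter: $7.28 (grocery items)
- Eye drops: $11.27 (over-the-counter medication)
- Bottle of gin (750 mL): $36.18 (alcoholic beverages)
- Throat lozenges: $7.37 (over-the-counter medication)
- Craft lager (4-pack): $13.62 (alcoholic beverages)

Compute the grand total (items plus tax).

$215.63

Dozen eggs $6.14: grocery items → 9.25% → $0.57
Bag of rice (5 lb) $9.04: grocery items → 9.25% → $0.84
Cold medicine $8.19: over-the-counter medication → 0% → $0.00
Laundry detergent $10.90: general merchandise → 6.5% → $0.71
Bottle of whiskey $68.55: alcoholic beverages, buyer-exempt → 0% → $0.00
Bottle of rosé $11.99: alcoholic beverages, buyer-exempt → 0% → $0.00
Sparkling wine $22.31: alcoholic beverages, buyer-exempt → 0% → $0.00
Peanut butter $7.28: grocery items → 9.25% → $0.67
Eye drops $11.27: over-the-counter medication → 0% → $0.00
Bottle of gin (750 mL) $36.18: alcoholic beverages, buyer-exempt → 0% → $0.00
Throat lozenges $7.37: over-the-counter medication → 0% → $0.00
Craft lager (4-pack) $13.62: alcoholic beverages, buyer-exempt → 0% → $0.00
Subtotal = $212.84; tax = $2.79; total due = $215.63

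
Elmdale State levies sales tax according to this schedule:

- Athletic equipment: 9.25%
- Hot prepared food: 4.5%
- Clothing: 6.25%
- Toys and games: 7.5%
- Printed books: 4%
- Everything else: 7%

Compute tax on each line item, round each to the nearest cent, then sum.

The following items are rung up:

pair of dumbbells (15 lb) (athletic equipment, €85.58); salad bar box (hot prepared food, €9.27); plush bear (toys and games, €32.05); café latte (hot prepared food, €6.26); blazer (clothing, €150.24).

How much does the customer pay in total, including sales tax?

€303.81

Pair of dumbbells (15 lb) €85.58: athletic equipment → 9.25% → €7.92
Salad bar box €9.27: hot prepared food → 4.5% → €0.42
Plush bear €32.05: toys and games → 7.5% → €2.40
Café latte €6.26: hot prepared food → 4.5% → €0.28
Blazer €150.24: clothing → 6.25% → €9.39
Subtotal = €283.40; tax = €20.41; total due = €303.81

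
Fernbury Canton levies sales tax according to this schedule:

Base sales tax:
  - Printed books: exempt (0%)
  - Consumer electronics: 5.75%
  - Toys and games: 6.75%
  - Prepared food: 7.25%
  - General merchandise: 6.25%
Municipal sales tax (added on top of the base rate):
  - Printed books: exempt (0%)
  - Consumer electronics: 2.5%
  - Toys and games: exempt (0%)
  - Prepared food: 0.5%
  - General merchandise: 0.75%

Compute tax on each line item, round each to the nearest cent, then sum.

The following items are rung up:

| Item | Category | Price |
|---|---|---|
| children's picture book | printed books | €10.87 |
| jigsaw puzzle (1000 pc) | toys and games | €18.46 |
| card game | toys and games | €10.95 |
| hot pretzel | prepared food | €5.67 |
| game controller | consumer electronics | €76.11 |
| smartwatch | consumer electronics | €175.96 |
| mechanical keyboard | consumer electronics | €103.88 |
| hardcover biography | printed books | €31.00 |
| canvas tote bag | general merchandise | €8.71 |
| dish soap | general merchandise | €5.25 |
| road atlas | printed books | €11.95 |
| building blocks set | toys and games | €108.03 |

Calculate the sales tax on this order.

Children's picture book €10.87: printed books → 0% + 0% municipal = 0% → €0.00
Jigsaw puzzle (1000 pc) €18.46: toys and games → 6.75% + 0% municipal = 6.75% → €1.25
Card game €10.95: toys and games → 6.75% + 0% municipal = 6.75% → €0.74
Hot pretzel €5.67: prepared food → 7.25% + 0.5% municipal = 7.75% → €0.44
Game controller €76.11: consumer electronics → 5.75% + 2.5% municipal = 8.25% → €6.28
Smartwatch €175.96: consumer electronics → 5.75% + 2.5% municipal = 8.25% → €14.52
Mechanical keyboard €103.88: consumer electronics → 5.75% + 2.5% municipal = 8.25% → €8.57
Hardcover biography €31.00: printed books → 0% + 0% municipal = 0% → €0.00
Canvas tote bag €8.71: general merchandise → 6.25% + 0.75% municipal = 7% → €0.61
Dish soap €5.25: general merchandise → 6.25% + 0.75% municipal = 7% → €0.37
Road atlas €11.95: printed books → 0% + 0% municipal = 0% → €0.00
Building blocks set €108.03: toys and games → 6.75% + 0% municipal = 6.75% → €7.29
Total tax = €1.25 + €0.74 + €0.44 + €6.28 + €14.52 + €8.57 + €0.61 + €0.37 + €7.29 = €40.07

€40.07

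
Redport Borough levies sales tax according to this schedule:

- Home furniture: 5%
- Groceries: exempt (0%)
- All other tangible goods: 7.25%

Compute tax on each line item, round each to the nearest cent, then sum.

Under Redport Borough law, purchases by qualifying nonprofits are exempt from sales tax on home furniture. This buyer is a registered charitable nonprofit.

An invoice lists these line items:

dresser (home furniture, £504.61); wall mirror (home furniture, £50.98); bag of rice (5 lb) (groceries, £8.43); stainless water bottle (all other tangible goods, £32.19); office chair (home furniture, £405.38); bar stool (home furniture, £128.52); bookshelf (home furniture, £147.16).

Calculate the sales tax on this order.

£2.33

Dresser £504.61: home furniture, buyer-exempt → 0% → £0.00
Wall mirror £50.98: home furniture, buyer-exempt → 0% → £0.00
Bag of rice (5 lb) £8.43: groceries → 0% → £0.00
Stainless water bottle £32.19: all other tangible goods → 7.25% → £2.33
Office chair £405.38: home furniture, buyer-exempt → 0% → £0.00
Bar stool £128.52: home furniture, buyer-exempt → 0% → £0.00
Bookshelf £147.16: home furniture, buyer-exempt → 0% → £0.00
Total tax = £2.33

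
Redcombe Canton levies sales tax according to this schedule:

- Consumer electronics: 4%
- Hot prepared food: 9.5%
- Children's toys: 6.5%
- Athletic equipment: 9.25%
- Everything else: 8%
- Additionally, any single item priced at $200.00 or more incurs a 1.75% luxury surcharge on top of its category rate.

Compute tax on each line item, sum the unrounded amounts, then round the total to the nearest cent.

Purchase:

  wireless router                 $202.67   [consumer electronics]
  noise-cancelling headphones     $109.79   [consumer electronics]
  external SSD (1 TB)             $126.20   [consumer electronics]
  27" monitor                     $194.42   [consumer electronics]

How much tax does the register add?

$28.87

Wireless router $202.67: consumer electronics → 4% + 1.75% surcharge = 5.75% → $11.653525
Noise-cancelling headphones $109.79: consumer electronics → 4% → $4.3916
External SSD (1 TB) $126.20: consumer electronics → 4% → $5.048
27" monitor $194.42: consumer electronics → 4% → $7.7768
Unrounded tax sum = $28.869925 → $28.87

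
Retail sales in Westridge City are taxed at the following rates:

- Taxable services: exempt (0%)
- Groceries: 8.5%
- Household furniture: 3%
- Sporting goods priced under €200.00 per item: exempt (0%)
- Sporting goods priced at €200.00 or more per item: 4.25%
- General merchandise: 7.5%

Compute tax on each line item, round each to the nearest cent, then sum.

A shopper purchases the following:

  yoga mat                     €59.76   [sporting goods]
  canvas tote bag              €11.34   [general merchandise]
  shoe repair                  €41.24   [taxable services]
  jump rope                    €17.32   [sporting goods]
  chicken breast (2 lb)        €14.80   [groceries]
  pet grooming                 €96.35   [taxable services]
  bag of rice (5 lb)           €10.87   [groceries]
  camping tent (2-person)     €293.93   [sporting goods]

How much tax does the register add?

Yoga mat €59.76: sporting goods, under €200.00 → 0% → €0.00
Canvas tote bag €11.34: general merchandise → 7.5% → €0.85
Shoe repair €41.24: taxable services → 0% → €0.00
Jump rope €17.32: sporting goods, under €200.00 → 0% → €0.00
Chicken breast (2 lb) €14.80: groceries → 8.5% → €1.26
Pet grooming €96.35: taxable services → 0% → €0.00
Bag of rice (5 lb) €10.87: groceries → 8.5% → €0.92
Camping tent (2-person) €293.93: sporting goods, €200.00 or more → 4.25% → €12.49
Total tax = €0.85 + €1.26 + €0.92 + €12.49 = €15.52

€15.52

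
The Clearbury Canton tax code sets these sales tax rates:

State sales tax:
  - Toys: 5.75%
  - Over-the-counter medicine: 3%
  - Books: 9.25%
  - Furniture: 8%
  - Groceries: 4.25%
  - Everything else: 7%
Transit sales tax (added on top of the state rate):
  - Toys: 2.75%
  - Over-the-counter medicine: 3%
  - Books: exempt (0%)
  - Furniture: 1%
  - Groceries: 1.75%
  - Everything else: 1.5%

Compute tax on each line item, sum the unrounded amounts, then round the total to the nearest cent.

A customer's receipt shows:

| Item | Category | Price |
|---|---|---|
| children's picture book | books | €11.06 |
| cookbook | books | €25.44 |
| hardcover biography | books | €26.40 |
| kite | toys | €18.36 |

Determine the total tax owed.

Children's picture book €11.06: books → 9.25% + 0% transit = 9.25% → €1.02305
Cookbook €25.44: books → 9.25% + 0% transit = 9.25% → €2.3532
Hardcover biography €26.40: books → 9.25% + 0% transit = 9.25% → €2.442
Kite €18.36: toys → 5.75% + 2.75% transit = 8.5% → €1.5606
Unrounded tax sum = €7.37885 → €7.38

€7.38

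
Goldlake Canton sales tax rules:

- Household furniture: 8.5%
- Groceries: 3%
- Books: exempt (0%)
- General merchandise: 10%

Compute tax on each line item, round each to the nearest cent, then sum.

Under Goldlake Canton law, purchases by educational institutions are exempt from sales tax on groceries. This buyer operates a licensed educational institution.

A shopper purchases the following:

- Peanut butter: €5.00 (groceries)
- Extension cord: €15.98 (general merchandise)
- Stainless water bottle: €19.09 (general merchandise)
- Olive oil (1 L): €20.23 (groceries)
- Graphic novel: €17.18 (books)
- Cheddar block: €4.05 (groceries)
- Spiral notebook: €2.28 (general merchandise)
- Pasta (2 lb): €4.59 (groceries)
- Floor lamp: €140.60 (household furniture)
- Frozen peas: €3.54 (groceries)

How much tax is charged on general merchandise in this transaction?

€3.74

Extension cord €15.98: general merchandise → 10% → €1.60
Stainless water bottle €19.09: general merchandise → 10% → €1.91
Spiral notebook €2.28: general merchandise → 10% → €0.23
Tax on general merchandise = €1.60 + €1.91 + €0.23 = €3.74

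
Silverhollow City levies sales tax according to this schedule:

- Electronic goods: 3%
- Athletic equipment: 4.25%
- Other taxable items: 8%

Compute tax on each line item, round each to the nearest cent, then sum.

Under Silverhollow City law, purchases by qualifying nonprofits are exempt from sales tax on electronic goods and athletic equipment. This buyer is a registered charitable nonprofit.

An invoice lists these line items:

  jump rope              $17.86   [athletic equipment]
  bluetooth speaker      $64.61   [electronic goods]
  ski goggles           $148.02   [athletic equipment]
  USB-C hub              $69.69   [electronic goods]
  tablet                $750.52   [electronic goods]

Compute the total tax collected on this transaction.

$0.00

Jump rope $17.86: athletic equipment, buyer-exempt → 0% → $0.00
Bluetooth speaker $64.61: electronic goods, buyer-exempt → 0% → $0.00
Ski goggles $148.02: athletic equipment, buyer-exempt → 0% → $0.00
USB-C hub $69.69: electronic goods, buyer-exempt → 0% → $0.00
Tablet $750.52: electronic goods, buyer-exempt → 0% → $0.00
Total tax = $0.00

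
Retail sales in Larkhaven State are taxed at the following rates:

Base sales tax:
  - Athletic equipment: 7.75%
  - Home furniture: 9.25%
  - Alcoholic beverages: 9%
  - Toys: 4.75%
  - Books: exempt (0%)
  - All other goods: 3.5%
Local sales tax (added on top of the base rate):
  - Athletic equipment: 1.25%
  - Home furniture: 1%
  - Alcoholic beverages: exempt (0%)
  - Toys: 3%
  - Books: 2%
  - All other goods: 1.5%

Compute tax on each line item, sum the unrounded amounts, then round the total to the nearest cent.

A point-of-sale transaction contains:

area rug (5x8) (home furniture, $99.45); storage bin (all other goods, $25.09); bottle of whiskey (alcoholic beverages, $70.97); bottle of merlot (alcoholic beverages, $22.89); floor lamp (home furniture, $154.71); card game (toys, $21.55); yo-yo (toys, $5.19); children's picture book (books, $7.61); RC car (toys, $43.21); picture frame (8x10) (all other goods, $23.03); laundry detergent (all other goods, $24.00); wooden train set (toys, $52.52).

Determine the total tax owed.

Area rug (5x8) $99.45: home furniture → 9.25% + 1% local = 10.25% → $10.193625
Storage bin $25.09: all other goods → 3.5% + 1.5% local = 5% → $1.2545
Bottle of whiskey $70.97: alcoholic beverages → 9% + 0% local = 9% → $6.3873
Bottle of merlot $22.89: alcoholic beverages → 9% + 0% local = 9% → $2.0601
Floor lamp $154.71: home furniture → 9.25% + 1% local = 10.25% → $15.857775
Card game $21.55: toys → 4.75% + 3% local = 7.75% → $1.670125
Yo-yo $5.19: toys → 4.75% + 3% local = 7.75% → $0.402225
Children's picture book $7.61: books → 0% + 2% local = 2% → $0.1522
RC car $43.21: toys → 4.75% + 3% local = 7.75% → $3.348775
Picture frame (8x10) $23.03: all other goods → 3.5% + 1.5% local = 5% → $1.1515
Laundry detergent $24.00: all other goods → 3.5% + 1.5% local = 5% → $1.20
Wooden train set $52.52: toys → 4.75% + 3% local = 7.75% → $4.0703
Unrounded tax sum = $47.748425 → $47.75

$47.75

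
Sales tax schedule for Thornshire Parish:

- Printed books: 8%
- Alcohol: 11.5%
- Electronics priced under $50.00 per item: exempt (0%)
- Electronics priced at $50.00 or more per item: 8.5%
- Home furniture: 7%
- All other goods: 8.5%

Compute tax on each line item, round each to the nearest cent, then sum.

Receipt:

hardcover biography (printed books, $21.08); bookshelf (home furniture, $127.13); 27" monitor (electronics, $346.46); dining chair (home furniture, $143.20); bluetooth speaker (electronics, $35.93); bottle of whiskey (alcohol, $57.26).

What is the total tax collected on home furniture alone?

$18.92

Bookshelf $127.13: home furniture → 7% → $8.90
Dining chair $143.20: home furniture → 7% → $10.02
Tax on home furniture = $8.90 + $10.02 = $18.92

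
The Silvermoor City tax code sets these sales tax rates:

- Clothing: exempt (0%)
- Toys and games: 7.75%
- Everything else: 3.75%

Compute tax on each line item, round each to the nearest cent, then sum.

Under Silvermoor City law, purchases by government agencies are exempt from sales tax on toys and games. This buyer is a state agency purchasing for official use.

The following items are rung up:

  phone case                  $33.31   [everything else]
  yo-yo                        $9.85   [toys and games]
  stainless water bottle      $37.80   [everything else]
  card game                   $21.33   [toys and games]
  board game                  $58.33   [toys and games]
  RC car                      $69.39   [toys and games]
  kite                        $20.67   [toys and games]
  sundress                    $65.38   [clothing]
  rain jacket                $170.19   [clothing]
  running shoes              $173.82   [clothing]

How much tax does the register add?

Phone case $33.31: everything else → 3.75% → $1.25
Yo-yo $9.85: toys and games, buyer-exempt → 0% → $0.00
Stainless water bottle $37.80: everything else → 3.75% → $1.42
Card game $21.33: toys and games, buyer-exempt → 0% → $0.00
Board game $58.33: toys and games, buyer-exempt → 0% → $0.00
RC car $69.39: toys and games, buyer-exempt → 0% → $0.00
Kite $20.67: toys and games, buyer-exempt → 0% → $0.00
Sundress $65.38: clothing → 0% → $0.00
Rain jacket $170.19: clothing → 0% → $0.00
Running shoes $173.82: clothing → 0% → $0.00
Total tax = $1.25 + $1.42 = $2.67

$2.67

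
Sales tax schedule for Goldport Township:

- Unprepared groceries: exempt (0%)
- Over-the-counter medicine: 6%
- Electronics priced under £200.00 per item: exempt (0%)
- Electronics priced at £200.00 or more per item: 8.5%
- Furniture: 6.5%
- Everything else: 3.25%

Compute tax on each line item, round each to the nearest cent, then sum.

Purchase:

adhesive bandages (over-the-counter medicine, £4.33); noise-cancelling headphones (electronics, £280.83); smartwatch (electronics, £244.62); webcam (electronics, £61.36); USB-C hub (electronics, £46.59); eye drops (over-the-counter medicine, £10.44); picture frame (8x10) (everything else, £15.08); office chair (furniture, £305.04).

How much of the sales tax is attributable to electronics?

Noise-cancelling headphones £280.83: electronics, £200.00 or more → 8.5% → £23.87
Smartwatch £244.62: electronics, £200.00 or more → 8.5% → £20.79
Webcam £61.36: electronics, under £200.00 → 0% → £0.00
USB-C hub £46.59: electronics, under £200.00 → 0% → £0.00
Tax on electronics = £23.87 + £20.79 + £0.00 + £0.00 = £44.66

£44.66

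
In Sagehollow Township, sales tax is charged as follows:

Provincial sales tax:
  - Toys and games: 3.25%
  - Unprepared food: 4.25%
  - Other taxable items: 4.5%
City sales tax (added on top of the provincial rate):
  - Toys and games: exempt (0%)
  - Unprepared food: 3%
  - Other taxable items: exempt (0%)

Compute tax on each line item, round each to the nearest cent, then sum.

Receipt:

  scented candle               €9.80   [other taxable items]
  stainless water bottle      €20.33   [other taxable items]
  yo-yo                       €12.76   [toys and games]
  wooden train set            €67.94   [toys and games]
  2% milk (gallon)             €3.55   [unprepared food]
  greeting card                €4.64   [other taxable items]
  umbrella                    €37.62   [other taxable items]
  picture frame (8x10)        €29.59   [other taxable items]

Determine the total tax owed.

Scented candle €9.80: other taxable items → 4.5% + 0% city = 4.5% → €0.44
Stainless water bottle €20.33: other taxable items → 4.5% + 0% city = 4.5% → €0.91
Yo-yo €12.76: toys and games → 3.25% + 0% city = 3.25% → €0.41
Wooden train set €67.94: toys and games → 3.25% + 0% city = 3.25% → €2.21
2% milk (gallon) €3.55: unprepared food → 4.25% + 3% city = 7.25% → €0.26
Greeting card €4.64: other taxable items → 4.5% + 0% city = 4.5% → €0.21
Umbrella €37.62: other taxable items → 4.5% + 0% city = 4.5% → €1.69
Picture frame (8x10) €29.59: other taxable items → 4.5% + 0% city = 4.5% → €1.33
Total tax = €0.44 + €0.91 + €0.41 + €2.21 + €0.26 + €0.21 + €1.69 + €1.33 = €7.46

€7.46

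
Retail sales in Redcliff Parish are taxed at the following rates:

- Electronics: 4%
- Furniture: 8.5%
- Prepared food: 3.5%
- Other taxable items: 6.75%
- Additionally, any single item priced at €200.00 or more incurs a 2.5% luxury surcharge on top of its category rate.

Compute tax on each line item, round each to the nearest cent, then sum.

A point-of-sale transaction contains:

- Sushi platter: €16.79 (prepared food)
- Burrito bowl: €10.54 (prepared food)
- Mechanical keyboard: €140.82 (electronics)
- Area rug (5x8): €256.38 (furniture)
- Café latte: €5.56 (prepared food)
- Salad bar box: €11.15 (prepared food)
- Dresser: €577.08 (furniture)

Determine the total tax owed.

Sushi platter €16.79: prepared food → 3.5% → €0.59
Burrito bowl €10.54: prepared food → 3.5% → €0.37
Mechanical keyboard €140.82: electronics → 4% → €5.63
Area rug (5x8) €256.38: furniture → 8.5% + 2.5% surcharge = 11% → €28.20
Café latte €5.56: prepared food → 3.5% → €0.19
Salad bar box €11.15: prepared food → 3.5% → €0.39
Dresser €577.08: furniture → 8.5% + 2.5% surcharge = 11% → €63.48
Total tax = €0.59 + €0.37 + €5.63 + €28.20 + €0.19 + €0.39 + €63.48 = €98.85

€98.85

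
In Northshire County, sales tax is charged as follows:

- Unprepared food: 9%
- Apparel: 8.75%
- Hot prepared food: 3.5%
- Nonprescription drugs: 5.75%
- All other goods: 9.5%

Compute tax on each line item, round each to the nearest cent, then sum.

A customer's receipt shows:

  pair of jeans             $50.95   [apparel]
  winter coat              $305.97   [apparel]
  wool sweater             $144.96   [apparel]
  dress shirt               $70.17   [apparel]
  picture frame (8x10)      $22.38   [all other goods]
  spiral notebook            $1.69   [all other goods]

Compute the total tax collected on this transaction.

Pair of jeans $50.95: apparel → 8.75% → $4.46
Winter coat $305.97: apparel → 8.75% → $26.77
Wool sweater $144.96: apparel → 8.75% → $12.68
Dress shirt $70.17: apparel → 8.75% → $6.14
Picture frame (8x10) $22.38: all other goods → 9.5% → $2.13
Spiral notebook $1.69: all other goods → 9.5% → $0.16
Total tax = $4.46 + $26.77 + $12.68 + $6.14 + $2.13 + $0.16 = $52.34

$52.34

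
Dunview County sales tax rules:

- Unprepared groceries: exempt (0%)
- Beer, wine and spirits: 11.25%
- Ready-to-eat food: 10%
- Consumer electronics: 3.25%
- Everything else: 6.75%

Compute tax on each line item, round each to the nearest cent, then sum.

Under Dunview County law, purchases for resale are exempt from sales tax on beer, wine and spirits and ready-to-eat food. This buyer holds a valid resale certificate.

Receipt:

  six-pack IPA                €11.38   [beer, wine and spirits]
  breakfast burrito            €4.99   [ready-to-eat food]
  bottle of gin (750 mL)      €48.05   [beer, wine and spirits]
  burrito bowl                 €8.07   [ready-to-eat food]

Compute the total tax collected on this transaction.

Six-pack IPA €11.38: beer, wine and spirits, buyer-exempt → 0% → €0.00
Breakfast burrito €4.99: ready-to-eat food, buyer-exempt → 0% → €0.00
Bottle of gin (750 mL) €48.05: beer, wine and spirits, buyer-exempt → 0% → €0.00
Burrito bowl €8.07: ready-to-eat food, buyer-exempt → 0% → €0.00
Total tax = €0.00

€0.00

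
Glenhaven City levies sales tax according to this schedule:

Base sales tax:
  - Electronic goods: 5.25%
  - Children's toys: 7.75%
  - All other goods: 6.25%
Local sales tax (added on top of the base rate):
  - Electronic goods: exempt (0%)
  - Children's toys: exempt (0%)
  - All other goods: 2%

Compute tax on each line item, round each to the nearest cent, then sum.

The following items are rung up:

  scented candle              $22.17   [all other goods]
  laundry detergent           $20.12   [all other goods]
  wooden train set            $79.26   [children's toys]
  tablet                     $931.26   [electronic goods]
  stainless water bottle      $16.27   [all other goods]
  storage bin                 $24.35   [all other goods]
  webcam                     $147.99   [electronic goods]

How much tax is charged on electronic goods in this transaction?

$56.66

Tablet $931.26: electronic goods → 5.25% + 0% local = 5.25% → $48.89
Webcam $147.99: electronic goods → 5.25% + 0% local = 5.25% → $7.77
Tax on electronic goods = $48.89 + $7.77 = $56.66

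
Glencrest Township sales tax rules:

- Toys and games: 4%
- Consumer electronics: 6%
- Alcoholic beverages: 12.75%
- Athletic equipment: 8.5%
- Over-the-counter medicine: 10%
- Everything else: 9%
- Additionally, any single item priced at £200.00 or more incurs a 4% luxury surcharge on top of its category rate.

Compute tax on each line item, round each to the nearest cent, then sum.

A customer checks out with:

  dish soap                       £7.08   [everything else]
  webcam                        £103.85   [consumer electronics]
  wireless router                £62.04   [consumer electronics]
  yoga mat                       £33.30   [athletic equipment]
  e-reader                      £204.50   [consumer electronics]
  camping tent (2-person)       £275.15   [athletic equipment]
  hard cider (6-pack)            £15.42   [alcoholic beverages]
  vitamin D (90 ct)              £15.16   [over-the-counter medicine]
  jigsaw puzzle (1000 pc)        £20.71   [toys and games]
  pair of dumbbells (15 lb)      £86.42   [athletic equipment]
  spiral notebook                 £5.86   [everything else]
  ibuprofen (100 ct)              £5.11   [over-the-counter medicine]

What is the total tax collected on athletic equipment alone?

Yoga mat £33.30: athletic equipment → 8.5% → £2.83
Camping tent (2-person) £275.15: athletic equipment → 8.5% + 4% surcharge = 12.5% → £34.39
Pair of dumbbells (15 lb) £86.42: athletic equipment → 8.5% → £7.35
Tax on athletic equipment = £2.83 + £34.39 + £7.35 = £44.57

£44.57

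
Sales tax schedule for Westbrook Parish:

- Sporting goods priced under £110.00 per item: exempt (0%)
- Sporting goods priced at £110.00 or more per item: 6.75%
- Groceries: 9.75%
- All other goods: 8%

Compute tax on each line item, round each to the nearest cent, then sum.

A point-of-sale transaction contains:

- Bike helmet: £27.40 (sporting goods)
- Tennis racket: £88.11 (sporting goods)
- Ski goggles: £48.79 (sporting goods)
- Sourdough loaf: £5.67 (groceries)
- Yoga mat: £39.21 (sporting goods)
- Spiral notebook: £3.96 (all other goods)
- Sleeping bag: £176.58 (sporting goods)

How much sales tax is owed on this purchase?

£12.79

Bike helmet £27.40: sporting goods, under £110.00 → 0% → £0.00
Tennis racket £88.11: sporting goods, under £110.00 → 0% → £0.00
Ski goggles £48.79: sporting goods, under £110.00 → 0% → £0.00
Sourdough loaf £5.67: groceries → 9.75% → £0.55
Yoga mat £39.21: sporting goods, under £110.00 → 0% → £0.00
Spiral notebook £3.96: all other goods → 8% → £0.32
Sleeping bag £176.58: sporting goods, £110.00 or more → 6.75% → £11.92
Total tax = £0.55 + £0.32 + £11.92 = £12.79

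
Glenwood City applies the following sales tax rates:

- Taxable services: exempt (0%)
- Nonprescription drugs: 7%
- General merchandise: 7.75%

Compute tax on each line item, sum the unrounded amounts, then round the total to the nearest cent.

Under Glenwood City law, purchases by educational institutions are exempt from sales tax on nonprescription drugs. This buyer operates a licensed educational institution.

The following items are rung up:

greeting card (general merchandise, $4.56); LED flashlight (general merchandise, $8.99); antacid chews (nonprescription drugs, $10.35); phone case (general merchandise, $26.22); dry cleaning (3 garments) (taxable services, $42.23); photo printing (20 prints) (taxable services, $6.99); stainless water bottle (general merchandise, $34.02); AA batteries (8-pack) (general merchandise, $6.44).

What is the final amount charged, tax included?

$146.02

Greeting card $4.56: general merchandise → 7.75% → $0.3534
LED flashlight $8.99: general merchandise → 7.75% → $0.696725
Antacid chews $10.35: nonprescription drugs, buyer-exempt → 0% → $0.00
Phone case $26.22: general merchandise → 7.75% → $2.03205
Dry cleaning (3 garments) $42.23: taxable services → 0% → $0.00
Photo printing (20 prints) $6.99: taxable services → 0% → $0.00
Stainless water bottle $34.02: general merchandise → 7.75% → $2.63655
AA batteries (8-pack) $6.44: general merchandise → 7.75% → $0.4991
Subtotal = $139.80; unrounded tax = $6.217825 → $6.22; total due = $146.02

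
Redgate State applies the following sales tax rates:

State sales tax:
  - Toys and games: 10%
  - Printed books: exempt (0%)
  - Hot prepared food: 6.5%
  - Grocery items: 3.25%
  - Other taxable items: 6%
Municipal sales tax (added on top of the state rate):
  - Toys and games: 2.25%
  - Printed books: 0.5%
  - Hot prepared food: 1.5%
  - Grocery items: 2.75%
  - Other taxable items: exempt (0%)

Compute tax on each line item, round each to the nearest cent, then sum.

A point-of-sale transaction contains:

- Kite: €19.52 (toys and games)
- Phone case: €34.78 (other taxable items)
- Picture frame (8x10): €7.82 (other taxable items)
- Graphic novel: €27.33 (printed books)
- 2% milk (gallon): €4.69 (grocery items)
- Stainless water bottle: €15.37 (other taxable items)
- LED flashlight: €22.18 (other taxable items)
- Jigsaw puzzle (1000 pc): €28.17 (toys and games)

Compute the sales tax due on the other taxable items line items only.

€4.81

Phone case €34.78: other taxable items → 6% + 0% municipal = 6% → €2.09
Picture frame (8x10) €7.82: other taxable items → 6% + 0% municipal = 6% → €0.47
Stainless water bottle €15.37: other taxable items → 6% + 0% municipal = 6% → €0.92
LED flashlight €22.18: other taxable items → 6% + 0% municipal = 6% → €1.33
Tax on other taxable items = €2.09 + €0.47 + €0.92 + €1.33 = €4.81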